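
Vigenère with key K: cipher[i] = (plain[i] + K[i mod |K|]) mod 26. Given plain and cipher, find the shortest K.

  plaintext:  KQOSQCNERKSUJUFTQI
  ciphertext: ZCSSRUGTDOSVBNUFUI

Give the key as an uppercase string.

PMEABST

  i= 0: Z-K = 15 → P
  i= 1: C-Q = 12 → M
  i= 2: S-O =  4 → E
  i= 3: S-S =  0 → A
  i= 4: R-Q =  1 → B
  i= 5: U-C = 18 → S
  i= 6: G-N = 19 → T
  i= 7: T-E = 15 → P
  i= 8: D-R = 12 → M
  i= 9: O-K =  4 → E
  i=10: S-S =  0 → A
  i=11: V-U =  1 → B
  i=12: B-J = 18 → S
  i=13: N-U = 19 → T
  i=14: U-F = 15 → P
  i=15: F-T = 12 → M
  i=16: U-Q =  4 → E
  i=17: I-I =  0 → A
  shifts repeat with period 7: PMEABST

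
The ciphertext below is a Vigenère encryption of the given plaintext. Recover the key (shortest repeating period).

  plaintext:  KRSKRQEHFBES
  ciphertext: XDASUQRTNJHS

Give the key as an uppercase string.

  i= 0: X-K = 13 → N
  i= 1: D-R = 12 → M
  i= 2: A-S =  8 → I
  i= 3: S-K =  8 → I
  i= 4: U-R =  3 → D
  i= 5: Q-Q =  0 → A
  i= 6: R-E = 13 → N
  i= 7: T-H = 12 → M
  i= 8: N-F =  8 → I
  i= 9: J-B =  8 → I
  i=10: H-E =  3 → D
  i=11: S-S =  0 → A
  shifts repeat with period 6: NMIIDA

NMIIDA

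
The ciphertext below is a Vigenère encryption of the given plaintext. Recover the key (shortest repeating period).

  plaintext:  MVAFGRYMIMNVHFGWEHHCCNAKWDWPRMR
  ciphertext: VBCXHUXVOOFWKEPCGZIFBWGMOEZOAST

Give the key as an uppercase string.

  i= 0: V-M =  9 → J
  i= 1: B-V =  6 → G
  i= 2: C-A =  2 → C
  i= 3: X-F = 18 → S
  i= 4: H-G =  1 → B
  i= 5: U-R =  3 → D
  i= 6: X-Y = 25 → Z
  i= 7: V-M =  9 → J
  i= 8: O-I =  6 → G
  i= 9: O-M =  2 → C
  i=10: F-N = 18 → S
  i=11: W-V =  1 → B
  i=12: K-H =  3 → D
  i=13: E-F = 25 → Z
  i=14: P-G =  9 → J
  i=15: C-W =  6 → G
  i=16: G-E =  2 → C
  i=17: Z-H = 18 → S
  i=18: I-H =  1 → B
  i=19: F-C =  3 → D
  i=20: B-C = 25 → Z
  i=21: W-N =  9 → J
  i=22: G-A =  6 → G
  i=23: M-K =  2 → C
  i=24: O-W = 18 → S
  i=25: E-D =  1 → B
  i=26: Z-W =  3 → D
  i=27: O-P = 25 → Z
  i=28: A-R =  9 → J
  i=29: S-M =  6 → G
  i=30: T-R =  2 → C
  shifts repeat with period 7: JGCSBDZ

JGCSBDZ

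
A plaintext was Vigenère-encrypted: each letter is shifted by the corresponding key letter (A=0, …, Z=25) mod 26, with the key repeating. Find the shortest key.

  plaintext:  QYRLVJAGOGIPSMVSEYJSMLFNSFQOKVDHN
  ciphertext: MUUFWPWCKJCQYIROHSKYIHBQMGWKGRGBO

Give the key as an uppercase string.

  i= 0: M-Q = 22 → W
  i= 1: U-Y = 22 → W
  i= 2: U-R =  3 → D
  i= 3: F-L = 20 → U
  i= 4: W-V =  1 → B
  i= 5: P-J =  6 → G
  i= 6: W-A = 22 → W
  i= 7: C-G = 22 → W
  i= 8: K-O = 22 → W
  i= 9: J-G =  3 → D
  i=10: C-I = 20 → U
  i=11: Q-P =  1 → B
  i=12: Y-S =  6 → G
  i=13: I-M = 22 → W
  i=14: R-V = 22 → W
  i=15: O-S = 22 → W
  i=16: H-E =  3 → D
  i=17: S-Y = 20 → U
  i=18: K-J =  1 → B
  i=19: Y-S =  6 → G
  i=20: I-M = 22 → W
  i=21: H-L = 22 → W
  i=22: B-F = 22 → W
  i=23: Q-N =  3 → D
  i=24: M-S = 20 → U
  i=25: G-F =  1 → B
  i=26: W-Q =  6 → G
  i=27: K-O = 22 → W
  i=28: G-K = 22 → W
  i=29: R-V = 22 → W
  i=30: G-D =  3 → D
  i=31: B-H = 20 → U
  i=32: O-N =  1 → B
  shifts repeat with period 7: WWDUBGW

WWDUBGW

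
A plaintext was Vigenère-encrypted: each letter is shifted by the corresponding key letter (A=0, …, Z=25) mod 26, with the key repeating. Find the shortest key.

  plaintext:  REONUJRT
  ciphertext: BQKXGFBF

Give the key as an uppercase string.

KMW

  i= 0: B-R = 10 → K
  i= 1: Q-E = 12 → M
  i= 2: K-O = 22 → W
  i= 3: X-N = 10 → K
  i= 4: G-U = 12 → M
  i= 5: F-J = 22 → W
  i= 6: B-R = 10 → K
  i= 7: F-T = 12 → M
  shifts repeat with period 3: KMW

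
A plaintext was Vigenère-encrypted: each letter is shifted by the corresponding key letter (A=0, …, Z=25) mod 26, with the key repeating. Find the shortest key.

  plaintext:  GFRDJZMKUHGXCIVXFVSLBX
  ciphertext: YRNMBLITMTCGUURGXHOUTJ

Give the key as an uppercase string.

  i= 0: Y-G = 18 → S
  i= 1: R-F = 12 → M
  i= 2: N-R = 22 → W
  i= 3: M-D =  9 → J
  i= 4: B-J = 18 → S
  i= 5: L-Z = 12 → M
  i= 6: I-M = 22 → W
  i= 7: T-K =  9 → J
  i= 8: M-U = 18 → S
  i= 9: T-H = 12 → M
  i=10: C-G = 22 → W
  i=11: G-X =  9 → J
  i=12: U-C = 18 → S
  i=13: U-I = 12 → M
  i=14: R-V = 22 → W
  i=15: G-X =  9 → J
  i=16: X-F = 18 → S
  i=17: H-V = 12 → M
  i=18: O-S = 22 → W
  i=19: U-L =  9 → J
  i=20: T-B = 18 → S
  i=21: J-X = 12 → M
  shifts repeat with period 4: SMWJ

SMWJ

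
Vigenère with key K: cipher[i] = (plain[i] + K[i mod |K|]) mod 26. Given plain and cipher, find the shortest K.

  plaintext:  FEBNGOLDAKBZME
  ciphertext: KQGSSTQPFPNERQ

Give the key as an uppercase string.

FMF

  i= 0: K-F =  5 → F
  i= 1: Q-E = 12 → M
  i= 2: G-B =  5 → F
  i= 3: S-N =  5 → F
  i= 4: S-G = 12 → M
  i= 5: T-O =  5 → F
  i= 6: Q-L =  5 → F
  i= 7: P-D = 12 → M
  i= 8: F-A =  5 → F
  i= 9: P-K =  5 → F
  i=10: N-B = 12 → M
  i=11: E-Z =  5 → F
  i=12: R-M =  5 → F
  i=13: Q-E = 12 → M
  shifts repeat with period 3: FMF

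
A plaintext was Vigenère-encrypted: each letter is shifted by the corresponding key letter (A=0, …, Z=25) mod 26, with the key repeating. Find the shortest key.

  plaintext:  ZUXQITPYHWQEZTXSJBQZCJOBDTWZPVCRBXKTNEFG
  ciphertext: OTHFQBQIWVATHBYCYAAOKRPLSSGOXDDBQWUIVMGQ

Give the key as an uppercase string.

  i= 0: O-Z = 15 → P
  i= 1: T-U = 25 → Z
  i= 2: H-X = 10 → K
  i= 3: F-Q = 15 → P
  i= 4: Q-I =  8 → I
  i= 5: B-T =  8 → I
  i= 6: Q-P =  1 → B
  i= 7: I-Y = 10 → K
  i= 8: W-H = 15 → P
  i= 9: V-W = 25 → Z
  i=10: A-Q = 10 → K
  i=11: T-E = 15 → P
  i=12: H-Z =  8 → I
  i=13: B-T =  8 → I
  i=14: Y-X =  1 → B
  i=15: C-S = 10 → K
  i=16: Y-J = 15 → P
  i=17: A-B = 25 → Z
  i=18: A-Q = 10 → K
  i=19: O-Z = 15 → P
  i=20: K-C =  8 → I
  i=21: R-J =  8 → I
  i=22: P-O =  1 → B
  i=23: L-B = 10 → K
  i=24: S-D = 15 → P
  i=25: S-T = 25 → Z
  i=26: G-W = 10 → K
  i=27: O-Z = 15 → P
  i=28: X-P =  8 → I
  i=29: D-V =  8 → I
  i=30: D-C =  1 → B
  i=31: B-R = 10 → K
  i=32: Q-B = 15 → P
  i=33: W-X = 25 → Z
  i=34: U-K = 10 → K
  i=35: I-T = 15 → P
  i=36: V-N =  8 → I
  i=37: M-E =  8 → I
  i=38: G-F =  1 → B
  i=39: Q-G = 10 → K
  shifts repeat with period 8: PZKPIIBK

PZKPIIBK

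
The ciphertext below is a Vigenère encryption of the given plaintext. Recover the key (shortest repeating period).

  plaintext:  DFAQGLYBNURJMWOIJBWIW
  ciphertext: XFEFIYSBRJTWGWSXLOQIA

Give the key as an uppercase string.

  i= 0: X-D = 20 → U
  i= 1: F-F =  0 → A
  i= 2: E-A =  4 → E
  i= 3: F-Q = 15 → P
  i= 4: I-G =  2 → C
  i= 5: Y-L = 13 → N
  i= 6: S-Y = 20 → U
  i= 7: B-B =  0 → A
  i= 8: R-N =  4 → E
  i= 9: J-U = 15 → P
  i=10: T-R =  2 → C
  i=11: W-J = 13 → N
  i=12: G-M = 20 → U
  i=13: W-W =  0 → A
  i=14: S-O =  4 → E
  i=15: X-I = 15 → P
  i=16: L-J =  2 → C
  i=17: O-B = 13 → N
  i=18: Q-W = 20 → U
  i=19: I-I =  0 → A
  i=20: A-W =  4 → E
  shifts repeat with period 6: UAEPCN

UAEPCN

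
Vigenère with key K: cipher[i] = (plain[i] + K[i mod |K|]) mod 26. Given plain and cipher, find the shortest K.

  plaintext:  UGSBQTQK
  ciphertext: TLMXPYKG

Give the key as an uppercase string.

  i= 0: T-U = 25 → Z
  i= 1: L-G =  5 → F
  i= 2: M-S = 20 → U
  i= 3: X-B = 22 → W
  i= 4: P-Q = 25 → Z
  i= 5: Y-T =  5 → F
  i= 6: K-Q = 20 → U
  i= 7: G-K = 22 → W
  shifts repeat with period 4: ZFUW

ZFUW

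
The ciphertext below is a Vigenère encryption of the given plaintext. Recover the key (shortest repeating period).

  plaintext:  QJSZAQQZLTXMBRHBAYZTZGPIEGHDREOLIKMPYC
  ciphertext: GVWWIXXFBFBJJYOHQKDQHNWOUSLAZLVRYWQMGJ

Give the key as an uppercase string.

  i= 0: G-Q = 16 → Q
  i= 1: V-J = 12 → M
  i= 2: W-S =  4 → E
  i= 3: W-Z = 23 → X
  i= 4: I-A =  8 → I
  i= 5: X-Q =  7 → H
  i= 6: X-Q =  7 → H
  i= 7: F-Z =  6 → G
  i= 8: B-L = 16 → Q
  i= 9: F-T = 12 → M
  i=10: B-X =  4 → E
  i=11: J-M = 23 → X
  i=12: J-B =  8 → I
  i=13: Y-R =  7 → H
  i=14: O-H =  7 → H
  i=15: H-B =  6 → G
  i=16: Q-A = 16 → Q
  i=17: K-Y = 12 → M
  i=18: D-Z =  4 → E
  i=19: Q-T = 23 → X
  i=20: H-Z =  8 → I
  i=21: N-G =  7 → H
  i=22: W-P =  7 → H
  i=23: O-I =  6 → G
  i=24: U-E = 16 → Q
  i=25: S-G = 12 → M
  i=26: L-H =  4 → E
  i=27: A-D = 23 → X
  i=28: Z-R =  8 → I
  i=29: L-E =  7 → H
  i=30: V-O =  7 → H
  i=31: R-L =  6 → G
  i=32: Y-I = 16 → Q
  i=33: W-K = 12 → M
  i=34: Q-M =  4 → E
  i=35: M-P = 23 → X
  i=36: G-Y =  8 → I
  i=37: J-C =  7 → H
  shifts repeat with period 8: QMEXIHHG

QMEXIHHG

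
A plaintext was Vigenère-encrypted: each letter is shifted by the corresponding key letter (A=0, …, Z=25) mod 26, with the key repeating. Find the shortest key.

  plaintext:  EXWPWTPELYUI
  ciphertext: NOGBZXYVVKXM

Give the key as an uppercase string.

JRKMDE

  i= 0: N-E =  9 → J
  i= 1: O-X = 17 → R
  i= 2: G-W = 10 → K
  i= 3: B-P = 12 → M
  i= 4: Z-W =  3 → D
  i= 5: X-T =  4 → E
  i= 6: Y-P =  9 → J
  i= 7: V-E = 17 → R
  i= 8: V-L = 10 → K
  i= 9: K-Y = 12 → M
  i=10: X-U =  3 → D
  i=11: M-I =  4 → E
  shifts repeat with period 6: JRKMDE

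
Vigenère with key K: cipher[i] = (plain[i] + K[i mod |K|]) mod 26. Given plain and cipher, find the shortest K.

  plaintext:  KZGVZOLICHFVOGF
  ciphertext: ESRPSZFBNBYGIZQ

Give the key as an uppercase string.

UTL

  i= 0: E-K = 20 → U
  i= 1: S-Z = 19 → T
  i= 2: R-G = 11 → L
  i= 3: P-V = 20 → U
  i= 4: S-Z = 19 → T
  i= 5: Z-O = 11 → L
  i= 6: F-L = 20 → U
  i= 7: B-I = 19 → T
  i= 8: N-C = 11 → L
  i= 9: B-H = 20 → U
  i=10: Y-F = 19 → T
  i=11: G-V = 11 → L
  i=12: I-O = 20 → U
  i=13: Z-G = 19 → T
  i=14: Q-F = 11 → L
  shifts repeat with period 3: UTL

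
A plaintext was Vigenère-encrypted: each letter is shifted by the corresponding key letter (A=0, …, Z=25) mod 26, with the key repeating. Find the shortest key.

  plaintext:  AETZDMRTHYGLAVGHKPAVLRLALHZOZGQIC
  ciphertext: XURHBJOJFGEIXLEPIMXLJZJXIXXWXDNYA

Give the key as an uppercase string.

XQYIYX

  i= 0: X-A = 23 → X
  i= 1: U-E = 16 → Q
  i= 2: R-T = 24 → Y
  i= 3: H-Z =  8 → I
  i= 4: B-D = 24 → Y
  i= 5: J-M = 23 → X
  i= 6: O-R = 23 → X
  i= 7: J-T = 16 → Q
  i= 8: F-H = 24 → Y
  i= 9: G-Y =  8 → I
  i=10: E-G = 24 → Y
  i=11: I-L = 23 → X
  i=12: X-A = 23 → X
  i=13: L-V = 16 → Q
  i=14: E-G = 24 → Y
  i=15: P-H =  8 → I
  i=16: I-K = 24 → Y
  i=17: M-P = 23 → X
  i=18: X-A = 23 → X
  i=19: L-V = 16 → Q
  i=20: J-L = 24 → Y
  i=21: Z-R =  8 → I
  i=22: J-L = 24 → Y
  i=23: X-A = 23 → X
  i=24: I-L = 23 → X
  i=25: X-H = 16 → Q
  i=26: X-Z = 24 → Y
  i=27: W-O =  8 → I
  i=28: X-Z = 24 → Y
  i=29: D-G = 23 → X
  i=30: N-Q = 23 → X
  i=31: Y-I = 16 → Q
  i=32: A-C = 24 → Y
  shifts repeat with period 6: XQYIYX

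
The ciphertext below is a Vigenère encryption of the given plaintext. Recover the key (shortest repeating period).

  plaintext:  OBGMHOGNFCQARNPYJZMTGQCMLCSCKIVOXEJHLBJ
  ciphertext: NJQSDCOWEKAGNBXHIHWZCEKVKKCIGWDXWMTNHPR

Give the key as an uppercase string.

ZIKGWOIJ

  i= 0: N-O = 25 → Z
  i= 1: J-B =  8 → I
  i= 2: Q-G = 10 → K
  i= 3: S-M =  6 → G
  i= 4: D-H = 22 → W
  i= 5: C-O = 14 → O
  i= 6: O-G =  8 → I
  i= 7: W-N =  9 → J
  i= 8: E-F = 25 → Z
  i= 9: K-C =  8 → I
  i=10: A-Q = 10 → K
  i=11: G-A =  6 → G
  i=12: N-R = 22 → W
  i=13: B-N = 14 → O
  i=14: X-P =  8 → I
  i=15: H-Y =  9 → J
  i=16: I-J = 25 → Z
  i=17: H-Z =  8 → I
  i=18: W-M = 10 → K
  i=19: Z-T =  6 → G
  i=20: C-G = 22 → W
  i=21: E-Q = 14 → O
  i=22: K-C =  8 → I
  i=23: V-M =  9 → J
  i=24: K-L = 25 → Z
  i=25: K-C =  8 → I
  i=26: C-S = 10 → K
  i=27: I-C =  6 → G
  i=28: G-K = 22 → W
  i=29: W-I = 14 → O
  i=30: D-V =  8 → I
  i=31: X-O =  9 → J
  i=32: W-X = 25 → Z
  i=33: M-E =  8 → I
  i=34: T-J = 10 → K
  i=35: N-H =  6 → G
  i=36: H-L = 22 → W
  i=37: P-B = 14 → O
  i=38: R-J =  8 → I
  shifts repeat with period 8: ZIKGWOIJ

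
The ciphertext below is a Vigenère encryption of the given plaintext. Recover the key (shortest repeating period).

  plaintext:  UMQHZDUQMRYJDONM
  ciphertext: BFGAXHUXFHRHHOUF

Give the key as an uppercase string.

HTQTYEA

  i= 0: B-U =  7 → H
  i= 1: F-M = 19 → T
  i= 2: G-Q = 16 → Q
  i= 3: A-H = 19 → T
  i= 4: X-Z = 24 → Y
  i= 5: H-D =  4 → E
  i= 6: U-U =  0 → A
  i= 7: X-Q =  7 → H
  i= 8: F-M = 19 → T
  i= 9: H-R = 16 → Q
  i=10: R-Y = 19 → T
  i=11: H-J = 24 → Y
  i=12: H-D =  4 → E
  i=13: O-O =  0 → A
  i=14: U-N =  7 → H
  i=15: F-M = 19 → T
  shifts repeat with period 7: HTQTYEA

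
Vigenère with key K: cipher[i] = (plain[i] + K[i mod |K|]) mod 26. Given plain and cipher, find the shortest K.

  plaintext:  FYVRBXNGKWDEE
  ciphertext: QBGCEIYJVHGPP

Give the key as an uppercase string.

LDL

  i= 0: Q-F = 11 → L
  i= 1: B-Y =  3 → D
  i= 2: G-V = 11 → L
  i= 3: C-R = 11 → L
  i= 4: E-B =  3 → D
  i= 5: I-X = 11 → L
  i= 6: Y-N = 11 → L
  i= 7: J-G =  3 → D
  i= 8: V-K = 11 → L
  i= 9: H-W = 11 → L
  i=10: G-D =  3 → D
  i=11: P-E = 11 → L
  i=12: P-E = 11 → L
  shifts repeat with period 3: LDL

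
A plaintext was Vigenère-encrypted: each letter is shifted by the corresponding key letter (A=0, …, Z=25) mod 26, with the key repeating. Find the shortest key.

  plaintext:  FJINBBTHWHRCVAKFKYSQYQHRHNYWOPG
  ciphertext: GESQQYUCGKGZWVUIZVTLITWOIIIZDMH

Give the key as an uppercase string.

BVKDPX

  i= 0: G-F =  1 → B
  i= 1: E-J = 21 → V
  i= 2: S-I = 10 → K
  i= 3: Q-N =  3 → D
  i= 4: Q-B = 15 → P
  i= 5: Y-B = 23 → X
  i= 6: U-T =  1 → B
  i= 7: C-H = 21 → V
  i= 8: G-W = 10 → K
  i= 9: K-H =  3 → D
  i=10: G-R = 15 → P
  i=11: Z-C = 23 → X
  i=12: W-V =  1 → B
  i=13: V-A = 21 → V
  i=14: U-K = 10 → K
  i=15: I-F =  3 → D
  i=16: Z-K = 15 → P
  i=17: V-Y = 23 → X
  i=18: T-S =  1 → B
  i=19: L-Q = 21 → V
  i=20: I-Y = 10 → K
  i=21: T-Q =  3 → D
  i=22: W-H = 15 → P
  i=23: O-R = 23 → X
  i=24: I-H =  1 → B
  i=25: I-N = 21 → V
  i=26: I-Y = 10 → K
  i=27: Z-W =  3 → D
  i=28: D-O = 15 → P
  i=29: M-P = 23 → X
  i=30: H-G =  1 → B
  shifts repeat with period 6: BVKDPX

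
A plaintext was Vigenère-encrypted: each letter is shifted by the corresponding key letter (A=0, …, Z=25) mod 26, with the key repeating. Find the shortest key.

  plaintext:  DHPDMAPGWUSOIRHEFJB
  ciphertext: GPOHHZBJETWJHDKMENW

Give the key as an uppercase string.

  i= 0: G-D =  3 → D
  i= 1: P-H =  8 → I
  i= 2: O-P = 25 → Z
  i= 3: H-D =  4 → E
  i= 4: H-M = 21 → V
  i= 5: Z-A = 25 → Z
  i= 6: B-P = 12 → M
  i= 7: J-G =  3 → D
  i= 8: E-W =  8 → I
  i= 9: T-U = 25 → Z
  i=10: W-S =  4 → E
  i=11: J-O = 21 → V
  i=12: H-I = 25 → Z
  i=13: D-R = 12 → M
  i=14: K-H =  3 → D
  i=15: M-E =  8 → I
  i=16: E-F = 25 → Z
  i=17: N-J =  4 → E
  i=18: W-B = 21 → V
  shifts repeat with period 7: DIZEVZM

DIZEVZM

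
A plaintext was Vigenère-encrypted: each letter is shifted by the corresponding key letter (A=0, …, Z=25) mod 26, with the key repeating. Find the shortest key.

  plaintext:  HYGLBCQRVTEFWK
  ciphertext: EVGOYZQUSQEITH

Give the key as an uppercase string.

  i= 0: E-H = 23 → X
  i= 1: V-Y = 23 → X
  i= 2: G-G =  0 → A
  i= 3: O-L =  3 → D
  i= 4: Y-B = 23 → X
  i= 5: Z-C = 23 → X
  i= 6: Q-Q =  0 → A
  i= 7: U-R =  3 → D
  i= 8: S-V = 23 → X
  i= 9: Q-T = 23 → X
  i=10: E-E =  0 → A
  i=11: I-F =  3 → D
  i=12: T-W = 23 → X
  i=13: H-K = 23 → X
  shifts repeat with period 4: XXAD

XXAD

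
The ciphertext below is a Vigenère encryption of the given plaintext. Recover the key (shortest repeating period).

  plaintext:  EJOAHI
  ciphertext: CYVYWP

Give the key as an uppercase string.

YPH

  i= 0: C-E = 24 → Y
  i= 1: Y-J = 15 → P
  i= 2: V-O =  7 → H
  i= 3: Y-A = 24 → Y
  i= 4: W-H = 15 → P
  i= 5: P-I =  7 → H
  shifts repeat with period 3: YPH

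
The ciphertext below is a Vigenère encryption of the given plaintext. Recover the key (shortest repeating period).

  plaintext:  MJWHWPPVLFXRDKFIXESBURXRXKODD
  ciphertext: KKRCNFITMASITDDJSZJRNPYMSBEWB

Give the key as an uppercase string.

  i= 0: K-M = 24 → Y
  i= 1: K-J =  1 → B
  i= 2: R-W = 21 → V
  i= 3: C-H = 21 → V
  i= 4: N-W = 17 → R
  i= 5: F-P = 16 → Q
  i= 6: I-P = 19 → T
  i= 7: T-V = 24 → Y
  i= 8: M-L =  1 → B
  i= 9: A-F = 21 → V
  i=10: S-X = 21 → V
  i=11: I-R = 17 → R
  i=12: T-D = 16 → Q
  i=13: D-K = 19 → T
  i=14: D-F = 24 → Y
  i=15: J-I =  1 → B
  i=16: S-X = 21 → V
  i=17: Z-E = 21 → V
  i=18: J-S = 17 → R
  i=19: R-B = 16 → Q
  i=20: N-U = 19 → T
  i=21: P-R = 24 → Y
  i=22: Y-X =  1 → B
  i=23: M-R = 21 → V
  i=24: S-X = 21 → V
  i=25: B-K = 17 → R
  i=26: E-O = 16 → Q
  i=27: W-D = 19 → T
  i=28: B-D = 24 → Y
  shifts repeat with period 7: YBVVRQT

YBVVRQT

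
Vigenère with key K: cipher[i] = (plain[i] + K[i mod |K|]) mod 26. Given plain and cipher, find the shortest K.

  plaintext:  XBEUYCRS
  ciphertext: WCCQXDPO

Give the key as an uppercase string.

ZBYW

  i= 0: W-X = 25 → Z
  i= 1: C-B =  1 → B
  i= 2: C-E = 24 → Y
  i= 3: Q-U = 22 → W
  i= 4: X-Y = 25 → Z
  i= 5: D-C =  1 → B
  i= 6: P-R = 24 → Y
  i= 7: O-S = 22 → W
  shifts repeat with period 4: ZBYW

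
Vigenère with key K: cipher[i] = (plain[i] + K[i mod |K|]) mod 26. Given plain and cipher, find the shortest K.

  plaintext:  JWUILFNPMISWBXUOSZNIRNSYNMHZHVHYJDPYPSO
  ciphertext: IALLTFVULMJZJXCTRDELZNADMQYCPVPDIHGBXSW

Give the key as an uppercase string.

ZERDIAIF

  i= 0: I-J = 25 → Z
  i= 1: A-W =  4 → E
  i= 2: L-U = 17 → R
  i= 3: L-I =  3 → D
  i= 4: T-L =  8 → I
  i= 5: F-F =  0 → A
  i= 6: V-N =  8 → I
  i= 7: U-P =  5 → F
  i= 8: L-M = 25 → Z
  i= 9: M-I =  4 → E
  i=10: J-S = 17 → R
  i=11: Z-W =  3 → D
  i=12: J-B =  8 → I
  i=13: X-X =  0 → A
  i=14: C-U =  8 → I
  i=15: T-O =  5 → F
  i=16: R-S = 25 → Z
  i=17: D-Z =  4 → E
  i=18: E-N = 17 → R
  i=19: L-I =  3 → D
  i=20: Z-R =  8 → I
  i=21: N-N =  0 → A
  i=22: A-S =  8 → I
  i=23: D-Y =  5 → F
  i=24: M-N = 25 → Z
  i=25: Q-M =  4 → E
  i=26: Y-H = 17 → R
  i=27: C-Z =  3 → D
  i=28: P-H =  8 → I
  i=29: V-V =  0 → A
  i=30: P-H =  8 → I
  i=31: D-Y =  5 → F
  i=32: I-J = 25 → Z
  i=33: H-D =  4 → E
  i=34: G-P = 17 → R
  i=35: B-Y =  3 → D
  i=36: X-P =  8 → I
  i=37: S-S =  0 → A
  i=38: W-O =  8 → I
  shifts repeat with period 8: ZERDIAIF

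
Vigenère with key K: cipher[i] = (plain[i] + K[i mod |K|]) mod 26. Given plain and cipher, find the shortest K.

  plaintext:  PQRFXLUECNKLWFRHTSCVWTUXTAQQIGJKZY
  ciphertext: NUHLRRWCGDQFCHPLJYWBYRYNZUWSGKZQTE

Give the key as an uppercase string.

  i= 0: N-P = 24 → Y
  i= 1: U-Q =  4 → E
  i= 2: H-R = 16 → Q
  i= 3: L-F =  6 → G
  i= 4: R-X = 20 → U
  i= 5: R-L =  6 → G
  i= 6: W-U =  2 → C
  i= 7: C-E = 24 → Y
  i= 8: G-C =  4 → E
  i= 9: D-N = 16 → Q
  i=10: Q-K =  6 → G
  i=11: F-L = 20 → U
  i=12: C-W =  6 → G
  i=13: H-F =  2 → C
  i=14: P-R = 24 → Y
  i=15: L-H =  4 → E
  i=16: J-T = 16 → Q
  i=17: Y-S =  6 → G
  i=18: W-C = 20 → U
  i=19: B-V =  6 → G
  i=20: Y-W =  2 → C
  i=21: R-T = 24 → Y
  i=22: Y-U =  4 → E
  i=23: N-X = 16 → Q
  i=24: Z-T =  6 → G
  i=25: U-A = 20 → U
  i=26: W-Q =  6 → G
  i=27: S-Q =  2 → C
  i=28: G-I = 24 → Y
  i=29: K-G =  4 → E
  i=30: Z-J = 16 → Q
  i=31: Q-K =  6 → G
  i=32: T-Z = 20 → U
  i=33: E-Y =  6 → G
  shifts repeat with period 7: YEQGUGC

YEQGUGC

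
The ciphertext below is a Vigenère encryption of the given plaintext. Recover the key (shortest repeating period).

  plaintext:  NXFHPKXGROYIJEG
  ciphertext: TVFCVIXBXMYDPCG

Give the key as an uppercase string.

  i= 0: T-N =  6 → G
  i= 1: V-X = 24 → Y
  i= 2: F-F =  0 → A
  i= 3: C-H = 21 → V
  i= 4: V-P =  6 → G
  i= 5: I-K = 24 → Y
  i= 6: X-X =  0 → A
  i= 7: B-G = 21 → V
  i= 8: X-R =  6 → G
  i= 9: M-O = 24 → Y
  i=10: Y-Y =  0 → A
  i=11: D-I = 21 → V
  i=12: P-J =  6 → G
  i=13: C-E = 24 → Y
  i=14: G-G =  0 → A
  shifts repeat with period 4: GYAV

GYAV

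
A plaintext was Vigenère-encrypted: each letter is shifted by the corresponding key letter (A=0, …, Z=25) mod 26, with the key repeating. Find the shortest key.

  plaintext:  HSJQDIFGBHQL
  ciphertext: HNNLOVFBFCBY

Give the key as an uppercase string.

  i= 0: H-H =  0 → A
  i= 1: N-S = 21 → V
  i= 2: N-J =  4 → E
  i= 3: L-Q = 21 → V
  i= 4: O-D = 11 → L
  i= 5: V-I = 13 → N
  i= 6: F-F =  0 → A
  i= 7: B-G = 21 → V
  i= 8: F-B =  4 → E
  i= 9: C-H = 21 → V
  i=10: B-Q = 11 → L
  i=11: Y-L = 13 → N
  shifts repeat with period 6: AVEVLN

AVEVLN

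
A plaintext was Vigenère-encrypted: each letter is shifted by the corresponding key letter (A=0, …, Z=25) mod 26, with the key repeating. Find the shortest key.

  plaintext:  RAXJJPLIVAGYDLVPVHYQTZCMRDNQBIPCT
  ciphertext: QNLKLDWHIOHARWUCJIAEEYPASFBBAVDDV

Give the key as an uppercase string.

ZNOBCOL

  i= 0: Q-R = 25 → Z
  i= 1: N-A = 13 → N
  i= 2: L-X = 14 → O
  i= 3: K-J =  1 → B
  i= 4: L-J =  2 → C
  i= 5: D-P = 14 → O
  i= 6: W-L = 11 → L
  i= 7: H-I = 25 → Z
  i= 8: I-V = 13 → N
  i= 9: O-A = 14 → O
  i=10: H-G =  1 → B
  i=11: A-Y =  2 → C
  i=12: R-D = 14 → O
  i=13: W-L = 11 → L
  i=14: U-V = 25 → Z
  i=15: C-P = 13 → N
  i=16: J-V = 14 → O
  i=17: I-H =  1 → B
  i=18: A-Y =  2 → C
  i=19: E-Q = 14 → O
  i=20: E-T = 11 → L
  i=21: Y-Z = 25 → Z
  i=22: P-C = 13 → N
  i=23: A-M = 14 → O
  i=24: S-R =  1 → B
  i=25: F-D =  2 → C
  i=26: B-N = 14 → O
  i=27: B-Q = 11 → L
  i=28: A-B = 25 → Z
  i=29: V-I = 13 → N
  i=30: D-P = 14 → O
  i=31: D-C =  1 → B
  i=32: V-T =  2 → C
  shifts repeat with period 7: ZNOBCOL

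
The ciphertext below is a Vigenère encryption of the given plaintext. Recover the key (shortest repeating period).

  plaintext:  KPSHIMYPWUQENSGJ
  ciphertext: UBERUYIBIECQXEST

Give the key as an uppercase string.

KMM

  i= 0: U-K = 10 → K
  i= 1: B-P = 12 → M
  i= 2: E-S = 12 → M
  i= 3: R-H = 10 → K
  i= 4: U-I = 12 → M
  i= 5: Y-M = 12 → M
  i= 6: I-Y = 10 → K
  i= 7: B-P = 12 → M
  i= 8: I-W = 12 → M
  i= 9: E-U = 10 → K
  i=10: C-Q = 12 → M
  i=11: Q-E = 12 → M
  i=12: X-N = 10 → K
  i=13: E-S = 12 → M
  i=14: S-G = 12 → M
  i=15: T-J = 10 → K
  shifts repeat with period 3: KMM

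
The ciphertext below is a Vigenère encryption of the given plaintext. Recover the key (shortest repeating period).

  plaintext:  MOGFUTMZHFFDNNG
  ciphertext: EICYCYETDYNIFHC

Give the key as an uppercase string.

SUWTIF

  i= 0: E-M = 18 → S
  i= 1: I-O = 20 → U
  i= 2: C-G = 22 → W
  i= 3: Y-F = 19 → T
  i= 4: C-U =  8 → I
  i= 5: Y-T =  5 → F
  i= 6: E-M = 18 → S
  i= 7: T-Z = 20 → U
  i= 8: D-H = 22 → W
  i= 9: Y-F = 19 → T
  i=10: N-F =  8 → I
  i=11: I-D =  5 → F
  i=12: F-N = 18 → S
  i=13: H-N = 20 → U
  i=14: C-G = 22 → W
  shifts repeat with period 6: SUWTIF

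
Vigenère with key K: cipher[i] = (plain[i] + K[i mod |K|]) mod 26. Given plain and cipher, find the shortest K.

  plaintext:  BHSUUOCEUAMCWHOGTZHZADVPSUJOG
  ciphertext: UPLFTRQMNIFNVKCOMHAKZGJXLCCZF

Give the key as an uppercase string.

TITLZDOI

  i= 0: U-B = 19 → T
  i= 1: P-H =  8 → I
  i= 2: L-S = 19 → T
  i= 3: F-U = 11 → L
  i= 4: T-U = 25 → Z
  i= 5: R-O =  3 → D
  i= 6: Q-C = 14 → O
  i= 7: M-E =  8 → I
  i= 8: N-U = 19 → T
  i= 9: I-A =  8 → I
  i=10: F-M = 19 → T
  i=11: N-C = 11 → L
  i=12: V-W = 25 → Z
  i=13: K-H =  3 → D
  i=14: C-O = 14 → O
  i=15: O-G =  8 → I
  i=16: M-T = 19 → T
  i=17: H-Z =  8 → I
  i=18: A-H = 19 → T
  i=19: K-Z = 11 → L
  i=20: Z-A = 25 → Z
  i=21: G-D =  3 → D
  i=22: J-V = 14 → O
  i=23: X-P =  8 → I
  i=24: L-S = 19 → T
  i=25: C-U =  8 → I
  i=26: C-J = 19 → T
  i=27: Z-O = 11 → L
  i=28: F-G = 25 → Z
  shifts repeat with period 8: TITLZDOI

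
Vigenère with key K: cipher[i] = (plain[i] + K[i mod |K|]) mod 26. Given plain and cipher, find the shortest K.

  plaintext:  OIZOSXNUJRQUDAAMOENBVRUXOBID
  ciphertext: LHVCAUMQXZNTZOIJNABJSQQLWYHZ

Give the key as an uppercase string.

XZWOI

  i= 0: L-O = 23 → X
  i= 1: H-I = 25 → Z
  i= 2: V-Z = 22 → W
  i= 3: C-O = 14 → O
  i= 4: A-S =  8 → I
  i= 5: U-X = 23 → X
  i= 6: M-N = 25 → Z
  i= 7: Q-U = 22 → W
  i= 8: X-J = 14 → O
  i= 9: Z-R =  8 → I
  i=10: N-Q = 23 → X
  i=11: T-U = 25 → Z
  i=12: Z-D = 22 → W
  i=13: O-A = 14 → O
  i=14: I-A =  8 → I
  i=15: J-M = 23 → X
  i=16: N-O = 25 → Z
  i=17: A-E = 22 → W
  i=18: B-N = 14 → O
  i=19: J-B =  8 → I
  i=20: S-V = 23 → X
  i=21: Q-R = 25 → Z
  i=22: Q-U = 22 → W
  i=23: L-X = 14 → O
  i=24: W-O =  8 → I
  i=25: Y-B = 23 → X
  i=26: H-I = 25 → Z
  i=27: Z-D = 22 → W
  shifts repeat with period 5: XZWOI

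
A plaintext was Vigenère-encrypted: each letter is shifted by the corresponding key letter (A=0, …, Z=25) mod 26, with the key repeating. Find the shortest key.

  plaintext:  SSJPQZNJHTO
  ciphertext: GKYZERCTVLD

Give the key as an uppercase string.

OSPK

  i= 0: G-S = 14 → O
  i= 1: K-S = 18 → S
  i= 2: Y-J = 15 → P
  i= 3: Z-P = 10 → K
  i= 4: E-Q = 14 → O
  i= 5: R-Z = 18 → S
  i= 6: C-N = 15 → P
  i= 7: T-J = 10 → K
  i= 8: V-H = 14 → O
  i= 9: L-T = 18 → S
  i=10: D-O = 15 → P
  shifts repeat with period 4: OSPK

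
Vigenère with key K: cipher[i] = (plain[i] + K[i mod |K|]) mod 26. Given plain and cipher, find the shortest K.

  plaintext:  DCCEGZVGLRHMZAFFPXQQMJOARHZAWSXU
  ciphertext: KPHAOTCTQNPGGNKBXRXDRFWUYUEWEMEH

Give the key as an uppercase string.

HNFWIU

  i= 0: K-D =  7 → H
  i= 1: P-C = 13 → N
  i= 2: H-C =  5 → F
  i= 3: A-E = 22 → W
  i= 4: O-G =  8 → I
  i= 5: T-Z = 20 → U
  i= 6: C-V =  7 → H
  i= 7: T-G = 13 → N
  i= 8: Q-L =  5 → F
  i= 9: N-R = 22 → W
  i=10: P-H =  8 → I
  i=11: G-M = 20 → U
  i=12: G-Z =  7 → H
  i=13: N-A = 13 → N
  i=14: K-F =  5 → F
  i=15: B-F = 22 → W
  i=16: X-P =  8 → I
  i=17: R-X = 20 → U
  i=18: X-Q =  7 → H
  i=19: D-Q = 13 → N
  i=20: R-M =  5 → F
  i=21: F-J = 22 → W
  i=22: W-O =  8 → I
  i=23: U-A = 20 → U
  i=24: Y-R =  7 → H
  i=25: U-H = 13 → N
  i=26: E-Z =  5 → F
  i=27: W-A = 22 → W
  i=28: E-W =  8 → I
  i=29: M-S = 20 → U
  i=30: E-X =  7 → H
  i=31: H-U = 13 → N
  shifts repeat with period 6: HNFWIU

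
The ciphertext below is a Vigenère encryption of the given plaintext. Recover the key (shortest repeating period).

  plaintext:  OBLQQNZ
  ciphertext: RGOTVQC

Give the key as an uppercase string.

DFD

  i= 0: R-O =  3 → D
  i= 1: G-B =  5 → F
  i= 2: O-L =  3 → D
  i= 3: T-Q =  3 → D
  i= 4: V-Q =  5 → F
  i= 5: Q-N =  3 → D
  i= 6: C-Z =  3 → D
  shifts repeat with period 3: DFD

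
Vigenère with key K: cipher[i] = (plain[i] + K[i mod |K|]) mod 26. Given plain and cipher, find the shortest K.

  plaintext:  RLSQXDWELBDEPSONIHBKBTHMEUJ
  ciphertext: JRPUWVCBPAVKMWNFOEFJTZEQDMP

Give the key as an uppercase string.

  i= 0: J-R = 18 → S
  i= 1: R-L =  6 → G
  i= 2: P-S = 23 → X
  i= 3: U-Q =  4 → E
  i= 4: W-X = 25 → Z
  i= 5: V-D = 18 → S
  i= 6: C-W =  6 → G
  i= 7: B-E = 23 → X
  i= 8: P-L =  4 → E
  i= 9: A-B = 25 → Z
  i=10: V-D = 18 → S
  i=11: K-E =  6 → G
  i=12: M-P = 23 → X
  i=13: W-S =  4 → E
  i=14: N-O = 25 → Z
  i=15: F-N = 18 → S
  i=16: O-I =  6 → G
  i=17: E-H = 23 → X
  i=18: F-B =  4 → E
  i=19: J-K = 25 → Z
  i=20: T-B = 18 → S
  i=21: Z-T =  6 → G
  i=22: E-H = 23 → X
  i=23: Q-M =  4 → E
  i=24: D-E = 25 → Z
  i=25: M-U = 18 → S
  i=26: P-J =  6 → G
  shifts repeat with period 5: SGXEZ

SGXEZ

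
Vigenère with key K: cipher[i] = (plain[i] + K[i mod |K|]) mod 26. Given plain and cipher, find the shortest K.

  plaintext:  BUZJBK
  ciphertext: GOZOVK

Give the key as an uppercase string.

  i= 0: G-B =  5 → F
  i= 1: O-U = 20 → U
  i= 2: Z-Z =  0 → A
  i= 3: O-J =  5 → F
  i= 4: V-B = 20 → U
  i= 5: K-K =  0 → A
  shifts repeat with period 3: FUA

FUA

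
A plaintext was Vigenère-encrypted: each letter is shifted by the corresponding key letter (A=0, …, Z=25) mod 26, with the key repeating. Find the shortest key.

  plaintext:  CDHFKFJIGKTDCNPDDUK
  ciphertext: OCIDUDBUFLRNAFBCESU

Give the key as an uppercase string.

  i= 0: O-C = 12 → M
  i= 1: C-D = 25 → Z
  i= 2: I-H =  1 → B
  i= 3: D-F = 24 → Y
  i= 4: U-K = 10 → K
  i= 5: D-F = 24 → Y
  i= 6: B-J = 18 → S
  i= 7: U-I = 12 → M
  i= 8: F-G = 25 → Z
  i= 9: L-K =  1 → B
  i=10: R-T = 24 → Y
  i=11: N-D = 10 → K
  i=12: A-C = 24 → Y
  i=13: F-N = 18 → S
  i=14: B-P = 12 → M
  i=15: C-D = 25 → Z
  i=16: E-D =  1 → B
  i=17: S-U = 24 → Y
  i=18: U-K = 10 → K
  shifts repeat with period 7: MZBYKYS

MZBYKYS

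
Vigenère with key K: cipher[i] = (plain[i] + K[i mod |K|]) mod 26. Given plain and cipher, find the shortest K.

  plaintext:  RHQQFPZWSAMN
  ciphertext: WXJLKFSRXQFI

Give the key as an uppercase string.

FQTV

  i= 0: W-R =  5 → F
  i= 1: X-H = 16 → Q
  i= 2: J-Q = 19 → T
  i= 3: L-Q = 21 → V
  i= 4: K-F =  5 → F
  i= 5: F-P = 16 → Q
  i= 6: S-Z = 19 → T
  i= 7: R-W = 21 → V
  i= 8: X-S =  5 → F
  i= 9: Q-A = 16 → Q
  i=10: F-M = 19 → T
  i=11: I-N = 21 → V
  shifts repeat with period 4: FQTV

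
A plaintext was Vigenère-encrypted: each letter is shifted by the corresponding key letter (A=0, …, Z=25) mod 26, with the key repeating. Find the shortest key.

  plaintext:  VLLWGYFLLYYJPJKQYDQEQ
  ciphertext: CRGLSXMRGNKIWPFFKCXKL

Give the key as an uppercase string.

  i= 0: C-V =  7 → H
  i= 1: R-L =  6 → G
  i= 2: G-L = 21 → V
  i= 3: L-W = 15 → P
  i= 4: S-G = 12 → M
  i= 5: X-Y = 25 → Z
  i= 6: M-F =  7 → H
  i= 7: R-L =  6 → G
  i= 8: G-L = 21 → V
  i= 9: N-Y = 15 → P
  i=10: K-Y = 12 → M
  i=11: I-J = 25 → Z
  i=12: W-P =  7 → H
  i=13: P-J =  6 → G
  i=14: F-K = 21 → V
  i=15: F-Q = 15 → P
  i=16: K-Y = 12 → M
  i=17: C-D = 25 → Z
  i=18: X-Q =  7 → H
  i=19: K-E =  6 → G
  i=20: L-Q = 21 → V
  shifts repeat with period 6: HGVPMZ

HGVPMZ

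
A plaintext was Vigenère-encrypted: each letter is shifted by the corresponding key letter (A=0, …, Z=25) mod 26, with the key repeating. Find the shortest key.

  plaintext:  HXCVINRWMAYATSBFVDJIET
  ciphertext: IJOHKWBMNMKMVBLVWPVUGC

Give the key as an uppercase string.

  i= 0: I-H =  1 → B
  i= 1: J-X = 12 → M
  i= 2: O-C = 12 → M
  i= 3: H-V = 12 → M
  i= 4: K-I =  2 → C
  i= 5: W-N =  9 → J
  i= 6: B-R = 10 → K
  i= 7: M-W = 16 → Q
  i= 8: N-M =  1 → B
  i= 9: M-A = 12 → M
  i=10: K-Y = 12 → M
  i=11: M-A = 12 → M
  i=12: V-T =  2 → C
  i=13: B-S =  9 → J
  i=14: L-B = 10 → K
  i=15: V-F = 16 → Q
  i=16: W-V =  1 → B
  i=17: P-D = 12 → M
  i=18: V-J = 12 → M
  i=19: U-I = 12 → M
  i=20: G-E =  2 → C
  i=21: C-T =  9 → J
  shifts repeat with period 8: BMMMCJKQ

BMMMCJKQ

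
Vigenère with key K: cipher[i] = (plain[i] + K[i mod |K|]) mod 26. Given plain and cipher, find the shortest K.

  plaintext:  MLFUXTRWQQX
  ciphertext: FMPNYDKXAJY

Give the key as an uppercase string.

TBK

  i= 0: F-M = 19 → T
  i= 1: M-L =  1 → B
  i= 2: P-F = 10 → K
  i= 3: N-U = 19 → T
  i= 4: Y-X =  1 → B
  i= 5: D-T = 10 → K
  i= 6: K-R = 19 → T
  i= 7: X-W =  1 → B
  i= 8: A-Q = 10 → K
  i= 9: J-Q = 19 → T
  i=10: Y-X =  1 → B
  shifts repeat with period 3: TBK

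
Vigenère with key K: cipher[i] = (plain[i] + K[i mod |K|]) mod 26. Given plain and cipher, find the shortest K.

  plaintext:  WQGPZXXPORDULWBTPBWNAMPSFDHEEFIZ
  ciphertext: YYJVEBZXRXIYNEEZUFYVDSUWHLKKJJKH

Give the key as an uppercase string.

CIDGFE

  i= 0: Y-W =  2 → C
  i= 1: Y-Q =  8 → I
  i= 2: J-G =  3 → D
  i= 3: V-P =  6 → G
  i= 4: E-Z =  5 → F
  i= 5: B-X =  4 → E
  i= 6: Z-X =  2 → C
  i= 7: X-P =  8 → I
  i= 8: R-O =  3 → D
  i= 9: X-R =  6 → G
  i=10: I-D =  5 → F
  i=11: Y-U =  4 → E
  i=12: N-L =  2 → C
  i=13: E-W =  8 → I
  i=14: E-B =  3 → D
  i=15: Z-T =  6 → G
  i=16: U-P =  5 → F
  i=17: F-B =  4 → E
  i=18: Y-W =  2 → C
  i=19: V-N =  8 → I
  i=20: D-A =  3 → D
  i=21: S-M =  6 → G
  i=22: U-P =  5 → F
  i=23: W-S =  4 → E
  i=24: H-F =  2 → C
  i=25: L-D =  8 → I
  i=26: K-H =  3 → D
  i=27: K-E =  6 → G
  i=28: J-E =  5 → F
  i=29: J-F =  4 → E
  i=30: K-I =  2 → C
  i=31: H-Z =  8 → I
  shifts repeat with period 6: CIDGFE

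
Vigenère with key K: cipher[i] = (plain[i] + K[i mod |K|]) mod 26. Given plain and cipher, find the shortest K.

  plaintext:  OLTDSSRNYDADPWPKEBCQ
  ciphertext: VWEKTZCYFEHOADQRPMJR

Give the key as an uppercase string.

HLLHB

  i= 0: V-O =  7 → H
  i= 1: W-L = 11 → L
  i= 2: E-T = 11 → L
  i= 3: K-D =  7 → H
  i= 4: T-S =  1 → B
  i= 5: Z-S =  7 → H
  i= 6: C-R = 11 → L
  i= 7: Y-N = 11 → L
  i= 8: F-Y =  7 → H
  i= 9: E-D =  1 → B
  i=10: H-A =  7 → H
  i=11: O-D = 11 → L
  i=12: A-P = 11 → L
  i=13: D-W =  7 → H
  i=14: Q-P =  1 → B
  i=15: R-K =  7 → H
  i=16: P-E = 11 → L
  i=17: M-B = 11 → L
  i=18: J-C =  7 → H
  i=19: R-Q =  1 → B
  shifts repeat with period 5: HLLHB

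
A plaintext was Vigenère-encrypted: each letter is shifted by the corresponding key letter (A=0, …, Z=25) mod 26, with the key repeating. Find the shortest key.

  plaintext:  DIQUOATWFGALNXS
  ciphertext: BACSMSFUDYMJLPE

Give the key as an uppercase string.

  i= 0: B-D = 24 → Y
  i= 1: A-I = 18 → S
  i= 2: C-Q = 12 → M
  i= 3: S-U = 24 → Y
  i= 4: M-O = 24 → Y
  i= 5: S-A = 18 → S
  i= 6: F-T = 12 → M
  i= 7: U-W = 24 → Y
  i= 8: D-F = 24 → Y
  i= 9: Y-G = 18 → S
  i=10: M-A = 12 → M
  i=11: J-L = 24 → Y
  i=12: L-N = 24 → Y
  i=13: P-X = 18 → S
  i=14: E-S = 12 → M
  shifts repeat with period 4: YSMY

YSMY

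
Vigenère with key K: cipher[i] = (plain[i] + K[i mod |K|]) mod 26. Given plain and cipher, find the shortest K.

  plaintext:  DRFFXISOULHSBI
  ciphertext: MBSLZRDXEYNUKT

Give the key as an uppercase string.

  i= 0: M-D =  9 → J
  i= 1: B-R = 10 → K
  i= 2: S-F = 13 → N
  i= 3: L-F =  6 → G
  i= 4: Z-X =  2 → C
  i= 5: R-I =  9 → J
  i= 6: D-S = 11 → L
  i= 7: X-O =  9 → J
  i= 8: E-U = 10 → K
  i= 9: Y-L = 13 → N
  i=10: N-H =  6 → G
  i=11: U-S =  2 → C
  i=12: K-B =  9 → J
  i=13: T-I = 11 → L
  shifts repeat with period 7: JKNGCJL

JKNGCJL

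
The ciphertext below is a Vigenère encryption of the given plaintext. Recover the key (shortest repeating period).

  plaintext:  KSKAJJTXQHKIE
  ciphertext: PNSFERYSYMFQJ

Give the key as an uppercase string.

  i= 0: P-K =  5 → F
  i= 1: N-S = 21 → V
  i= 2: S-K =  8 → I
  i= 3: F-A =  5 → F
  i= 4: E-J = 21 → V
  i= 5: R-J =  8 → I
  i= 6: Y-T =  5 → F
  i= 7: S-X = 21 → V
  i= 8: Y-Q =  8 → I
  i= 9: M-H =  5 → F
  i=10: F-K = 21 → V
  i=11: Q-I =  8 → I
  i=12: J-E =  5 → F
  shifts repeat with period 3: FVI

FVI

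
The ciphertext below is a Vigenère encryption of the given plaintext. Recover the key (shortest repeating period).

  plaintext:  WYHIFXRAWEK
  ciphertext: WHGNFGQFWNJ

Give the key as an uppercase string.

  i= 0: W-W =  0 → A
  i= 1: H-Y =  9 → J
  i= 2: G-H = 25 → Z
  i= 3: N-I =  5 → F
  i= 4: F-F =  0 → A
  i= 5: G-X =  9 → J
  i= 6: Q-R = 25 → Z
  i= 7: F-A =  5 → F
  i= 8: W-W =  0 → A
  i= 9: N-E =  9 → J
  i=10: J-K = 25 → Z
  shifts repeat with period 4: AJZF

AJZF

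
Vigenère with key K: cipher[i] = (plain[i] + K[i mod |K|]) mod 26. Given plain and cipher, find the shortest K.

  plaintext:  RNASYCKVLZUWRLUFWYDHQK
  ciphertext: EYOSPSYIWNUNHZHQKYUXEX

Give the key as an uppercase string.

  i= 0: E-R = 13 → N
  i= 1: Y-N = 11 → L
  i= 2: O-A = 14 → O
  i= 3: S-S =  0 → A
  i= 4: P-Y = 17 → R
  i= 5: S-C = 16 → Q
  i= 6: Y-K = 14 → O
  i= 7: I-V = 13 → N
  i= 8: W-L = 11 → L
  i= 9: N-Z = 14 → O
  i=10: U-U =  0 → A
  i=11: N-W = 17 → R
  i=12: H-R = 16 → Q
  i=13: Z-L = 14 → O
  i=14: H-U = 13 → N
  i=15: Q-F = 11 → L
  i=16: K-W = 14 → O
  i=17: Y-Y =  0 → A
  i=18: U-D = 17 → R
  i=19: X-H = 16 → Q
  i=20: E-Q = 14 → O
  i=21: X-K = 13 → N
  shifts repeat with period 7: NLOARQO

NLOARQO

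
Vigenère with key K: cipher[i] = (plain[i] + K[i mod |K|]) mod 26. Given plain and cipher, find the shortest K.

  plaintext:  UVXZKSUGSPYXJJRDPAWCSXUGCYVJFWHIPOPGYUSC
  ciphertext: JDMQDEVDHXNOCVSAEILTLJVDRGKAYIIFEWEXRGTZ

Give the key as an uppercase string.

PIPRTMBX

  i= 0: J-U = 15 → P
  i= 1: D-V =  8 → I
  i= 2: M-X = 15 → P
  i= 3: Q-Z = 17 → R
  i= 4: D-K = 19 → T
  i= 5: E-S = 12 → M
  i= 6: V-U =  1 → B
  i= 7: D-G = 23 → X
  i= 8: H-S = 15 → P
  i= 9: X-P =  8 → I
  i=10: N-Y = 15 → P
  i=11: O-X = 17 → R
  i=12: C-J = 19 → T
  i=13: V-J = 12 → M
  i=14: S-R =  1 → B
  i=15: A-D = 23 → X
  i=16: E-P = 15 → P
  i=17: I-A =  8 → I
  i=18: L-W = 15 → P
  i=19: T-C = 17 → R
  i=20: L-S = 19 → T
  i=21: J-X = 12 → M
  i=22: V-U =  1 → B
  i=23: D-G = 23 → X
  i=24: R-C = 15 → P
  i=25: G-Y =  8 → I
  i=26: K-V = 15 → P
  i=27: A-J = 17 → R
  i=28: Y-F = 19 → T
  i=29: I-W = 12 → M
  i=30: I-H =  1 → B
  i=31: F-I = 23 → X
  i=32: E-P = 15 → P
  i=33: W-O =  8 → I
  i=34: E-P = 15 → P
  i=35: X-G = 17 → R
  i=36: R-Y = 19 → T
  i=37: G-U = 12 → M
  i=38: T-S =  1 → B
  i=39: Z-C = 23 → X
  shifts repeat with period 8: PIPRTMBX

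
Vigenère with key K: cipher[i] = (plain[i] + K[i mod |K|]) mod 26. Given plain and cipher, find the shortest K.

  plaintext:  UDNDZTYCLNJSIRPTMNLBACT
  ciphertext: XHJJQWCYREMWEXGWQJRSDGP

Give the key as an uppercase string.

DEWGR

  i= 0: X-U =  3 → D
  i= 1: H-D =  4 → E
  i= 2: J-N = 22 → W
  i= 3: J-D =  6 → G
  i= 4: Q-Z = 17 → R
  i= 5: W-T =  3 → D
  i= 6: C-Y =  4 → E
  i= 7: Y-C = 22 → W
  i= 8: R-L =  6 → G
  i= 9: E-N = 17 → R
  i=10: M-J =  3 → D
  i=11: W-S =  4 → E
  i=12: E-I = 22 → W
  i=13: X-R =  6 → G
  i=14: G-P = 17 → R
  i=15: W-T =  3 → D
  i=16: Q-M =  4 → E
  i=17: J-N = 22 → W
  i=18: R-L =  6 → G
  i=19: S-B = 17 → R
  i=20: D-A =  3 → D
  i=21: G-C =  4 → E
  i=22: P-T = 22 → W
  shifts repeat with period 5: DEWGR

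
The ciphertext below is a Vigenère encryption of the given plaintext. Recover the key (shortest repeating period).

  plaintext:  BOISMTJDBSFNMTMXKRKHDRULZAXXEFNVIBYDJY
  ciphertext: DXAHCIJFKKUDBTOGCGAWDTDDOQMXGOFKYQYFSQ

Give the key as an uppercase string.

CJSPQPA

  i= 0: D-B =  2 → C
  i= 1: X-O =  9 → J
  i= 2: A-I = 18 → S
  i= 3: H-S = 15 → P
  i= 4: C-M = 16 → Q
  i= 5: I-T = 15 → P
  i= 6: J-J =  0 → A
  i= 7: F-D =  2 → C
  i= 8: K-B =  9 → J
  i= 9: K-S = 18 → S
  i=10: U-F = 15 → P
  i=11: D-N = 16 → Q
  i=12: B-M = 15 → P
  i=13: T-T =  0 → A
  i=14: O-M =  2 → C
  i=15: G-X =  9 → J
  i=16: C-K = 18 → S
  i=17: G-R = 15 → P
  i=18: A-K = 16 → Q
  i=19: W-H = 15 → P
  i=20: D-D =  0 → A
  i=21: T-R =  2 → C
  i=22: D-U =  9 → J
  i=23: D-L = 18 → S
  i=24: O-Z = 15 → P
  i=25: Q-A = 16 → Q
  i=26: M-X = 15 → P
  i=27: X-X =  0 → A
  i=28: G-E =  2 → C
  i=29: O-F =  9 → J
  i=30: F-N = 18 → S
  i=31: K-V = 15 → P
  i=32: Y-I = 16 → Q
  i=33: Q-B = 15 → P
  i=34: Y-Y =  0 → A
  i=35: F-D =  2 → C
  i=36: S-J =  9 → J
  i=37: Q-Y = 18 → S
  shifts repeat with period 7: CJSPQPA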